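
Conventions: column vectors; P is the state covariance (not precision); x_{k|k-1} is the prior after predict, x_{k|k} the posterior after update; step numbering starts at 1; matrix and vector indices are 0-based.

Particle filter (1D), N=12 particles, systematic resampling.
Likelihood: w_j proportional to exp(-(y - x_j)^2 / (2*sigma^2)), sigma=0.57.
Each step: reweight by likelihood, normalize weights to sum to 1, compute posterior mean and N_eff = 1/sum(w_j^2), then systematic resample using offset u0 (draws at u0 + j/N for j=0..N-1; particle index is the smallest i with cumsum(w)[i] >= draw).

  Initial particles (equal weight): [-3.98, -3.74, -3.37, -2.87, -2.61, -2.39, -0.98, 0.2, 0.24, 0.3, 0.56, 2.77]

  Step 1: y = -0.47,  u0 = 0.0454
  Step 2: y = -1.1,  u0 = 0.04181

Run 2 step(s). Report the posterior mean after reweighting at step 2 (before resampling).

step 1: w=[0.0000, 0.0000, 0.0000, 0.0001, 0.0004, 0.0015, 0.3001, 0.2244, 0.2062, 0.1798, 0.0875, 0.0000]  mean=-0.1017  Neff=4.4859  idx=[6, 6, 6, 6, 7, 7, 8, 8, 8, 9, 9, 10]
step 2: w=[0.2242, 0.2242, 0.2242, 0.2242, 0.0170, 0.0170, 0.0145, 0.0145, 0.0145, 0.0112, 0.0112, 0.0033]  mean=-0.8531  Neff=4.9371  idx=[0, 0, 0, 1, 1, 2, 2, 2, 3, 3, 3, 7]

post_mean = -0.8531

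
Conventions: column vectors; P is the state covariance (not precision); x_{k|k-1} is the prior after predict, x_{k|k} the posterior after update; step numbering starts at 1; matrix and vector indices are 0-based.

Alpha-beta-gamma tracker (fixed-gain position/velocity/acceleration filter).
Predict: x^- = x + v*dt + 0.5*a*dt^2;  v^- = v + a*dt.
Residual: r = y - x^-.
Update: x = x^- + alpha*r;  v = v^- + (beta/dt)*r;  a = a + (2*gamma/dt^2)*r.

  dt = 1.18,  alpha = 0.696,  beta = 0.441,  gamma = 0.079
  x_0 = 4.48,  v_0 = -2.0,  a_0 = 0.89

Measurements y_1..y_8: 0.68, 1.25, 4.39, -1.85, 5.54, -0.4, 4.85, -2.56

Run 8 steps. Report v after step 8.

v_post = -1.6522

step 1: x_pred=2.7396  r=-2.0596  x^+=1.3061  v^+=-1.7195  a^+=0.6563
step 2: x_pred=-0.2660  r=1.5160  x^+=0.7891  v^+=-0.3785  a^+=0.8283
step 3: x_pred=0.9191  r=3.4709  x^+=3.3349  v^+=1.8960  a^+=1.2222
step 4: x_pred=6.4231  r=-8.2731  x^+=0.6650  v^+=0.2463  a^+=0.2834
step 5: x_pred=1.1530  r=4.3870  x^+=4.2063  v^+=2.2203  a^+=0.7812
step 6: x_pred=7.3702  r=-7.7702  x^+=1.9621  v^+=0.2382  a^+=-0.1005
step 7: x_pred=2.1732  r=2.6768  x^+=4.0363  v^+=1.1200  a^+=0.2032
step 8: x_pred=5.4993  r=-8.0593  x^+=-0.1100  v^+=-1.6522  a^+=-0.7113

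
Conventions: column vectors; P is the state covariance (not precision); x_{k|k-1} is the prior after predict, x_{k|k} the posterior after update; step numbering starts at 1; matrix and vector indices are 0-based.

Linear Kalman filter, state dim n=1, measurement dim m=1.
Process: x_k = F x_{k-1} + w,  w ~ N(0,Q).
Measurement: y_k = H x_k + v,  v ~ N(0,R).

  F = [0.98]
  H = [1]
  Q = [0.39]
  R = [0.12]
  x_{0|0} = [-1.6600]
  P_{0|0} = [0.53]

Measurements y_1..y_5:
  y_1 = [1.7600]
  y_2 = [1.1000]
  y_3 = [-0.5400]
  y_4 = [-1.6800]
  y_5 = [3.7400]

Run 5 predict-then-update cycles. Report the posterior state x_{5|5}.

step 1: x^-=[-1.6268]  P^-=[0.8990]  S=[1.0190]  K=[0.8822]  nu=[3.3868]  x^+=[1.3612]  P^+=[0.1059]
step 2: x^-=[1.3339]  P^-=[0.4917]  S=[0.6117]  K=[0.8038]  nu=[-0.2339]  x^+=[1.1459]  P^+=[0.0965]
step 3: x^-=[1.1230]  P^-=[0.4826]  S=[0.6026]  K=[0.8009]  nu=[-1.6630]  x^+=[-0.2089]  P^+=[0.0961]
step 4: x^-=[-0.2047]  P^-=[0.4823]  S=[0.6023]  K=[0.8008]  nu=[-1.4753]  x^+=[-1.3861]  P^+=[0.0961]
step 5: x^-=[-1.3583]  P^-=[0.4823]  S=[0.6023]  K=[0.8008]  nu=[5.0983]  x^+=[2.7242]  P^+=[0.0961]

x_post = [2.7242]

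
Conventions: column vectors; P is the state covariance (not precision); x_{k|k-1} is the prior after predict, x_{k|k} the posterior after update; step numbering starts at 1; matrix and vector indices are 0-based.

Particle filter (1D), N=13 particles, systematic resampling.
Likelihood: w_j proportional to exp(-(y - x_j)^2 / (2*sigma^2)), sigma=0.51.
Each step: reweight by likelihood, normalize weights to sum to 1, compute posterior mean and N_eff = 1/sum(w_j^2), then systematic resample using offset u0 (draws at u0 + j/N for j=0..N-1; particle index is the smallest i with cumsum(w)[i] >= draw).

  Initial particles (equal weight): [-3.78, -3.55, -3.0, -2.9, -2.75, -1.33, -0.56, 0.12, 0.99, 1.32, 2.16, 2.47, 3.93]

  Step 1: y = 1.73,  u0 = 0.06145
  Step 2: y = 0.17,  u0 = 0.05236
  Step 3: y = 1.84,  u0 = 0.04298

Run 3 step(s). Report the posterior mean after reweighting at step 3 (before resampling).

post_mean = 1.1875

step 1: w=[0.0000, 0.0000, 0.0000, 0.0000, 0.0000, 0.0000, 0.0000, 0.0032, 0.1639, 0.3399, 0.3291, 0.1639, 0.0000]  mean=1.7270  Neff=3.6031  idx=[8, 8, 9, 9, 9, 9, 10, 10, 10, 10, 10, 11, 11]
step 2: w=[0.3169, 0.3169, 0.0908, 0.0908, 0.0908, 0.0908, 0.0006, 0.0006, 0.0006, 0.0006, 0.0006, 0.0000, 0.0000]  mean=1.1133  Neff=4.2765  idx=[0, 0, 0, 0, 1, 1, 1, 1, 2, 3, 4, 4, 5]
step 3: w=[0.0502, 0.0502, 0.0502, 0.0502, 0.0502, 0.0502, 0.0502, 0.0502, 0.1197, 0.1197, 0.1197, 0.1197, 0.1197]  mean=1.1875  Neff=10.8949  idx=[0, 2, 3, 5, 6, 8, 8, 9, 10, 10, 11, 12, 12]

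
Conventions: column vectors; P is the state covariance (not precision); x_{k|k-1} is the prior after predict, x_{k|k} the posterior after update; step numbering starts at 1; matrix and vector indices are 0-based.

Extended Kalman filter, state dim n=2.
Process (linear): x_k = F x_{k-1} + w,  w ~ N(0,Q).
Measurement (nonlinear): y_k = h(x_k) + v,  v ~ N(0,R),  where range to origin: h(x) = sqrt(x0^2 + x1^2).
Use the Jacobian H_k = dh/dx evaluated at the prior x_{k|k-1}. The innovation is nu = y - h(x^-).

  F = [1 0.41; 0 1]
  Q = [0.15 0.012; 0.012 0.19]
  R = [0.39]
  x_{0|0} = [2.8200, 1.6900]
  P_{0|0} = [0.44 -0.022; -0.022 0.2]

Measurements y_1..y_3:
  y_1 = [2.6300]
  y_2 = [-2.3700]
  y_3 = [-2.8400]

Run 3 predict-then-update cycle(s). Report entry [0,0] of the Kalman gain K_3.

step 1: x^-=[3.5129, 1.6900]  P^-=[0.6056 0.0720; 0.0720 0.3900]  H_jac=[0.9011 0.4335]  S=[1.0113]  K=[0.5705; 0.2313]  nu=[-1.2683]  x^+=[2.7894, 1.3966]  P^+=[0.2765 -0.0615; -0.0615 0.3359]
step 2: x^-=[3.3620, 1.3966]  P^-=[0.4325 0.0882; 0.0882 0.5259]  H_jac=[0.9235 0.3836]  S=[0.8988]  K=[0.4821; 0.3151]  nu=[-6.0105]  x^+=[0.4645, -0.4975]  P^+=[0.2236 -0.0483; -0.0483 0.4366]
step 3: x^-=[0.2605, -0.4975]  P^-=[0.4074 0.1427; 0.1427 0.6266]  H_jac=[0.4639 -0.8859]  S=[0.8522]  K=[0.0734; -0.5737]  nu=[-3.4016]  x^+=[0.0107, 1.4541]  P^+=[0.4028 0.1786; 0.1786 0.3461]

K[0,0] = 0.0734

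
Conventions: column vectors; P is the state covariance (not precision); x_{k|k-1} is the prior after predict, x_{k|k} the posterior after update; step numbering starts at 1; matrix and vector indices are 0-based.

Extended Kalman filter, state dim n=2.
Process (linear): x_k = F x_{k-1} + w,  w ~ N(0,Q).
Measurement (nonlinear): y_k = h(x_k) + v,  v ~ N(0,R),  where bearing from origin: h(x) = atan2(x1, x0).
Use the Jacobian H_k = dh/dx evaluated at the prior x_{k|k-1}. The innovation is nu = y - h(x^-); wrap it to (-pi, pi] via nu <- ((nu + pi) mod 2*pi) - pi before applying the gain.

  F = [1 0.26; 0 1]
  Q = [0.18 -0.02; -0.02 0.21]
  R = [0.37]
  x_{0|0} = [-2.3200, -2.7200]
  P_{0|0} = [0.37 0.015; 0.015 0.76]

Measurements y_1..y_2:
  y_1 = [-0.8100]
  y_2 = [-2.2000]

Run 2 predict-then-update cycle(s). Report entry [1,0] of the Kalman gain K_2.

K[1,0] = -0.2803

step 1: x^-=[-3.0272, -2.7200]  P^-=[0.6092 0.1926; 0.1926 0.9700]  H_jac=[0.1642 -0.1828]  S=[0.4073]  K=[0.1592; -0.3577]  nu=[1.5996]  x^+=[-2.7725, -3.2921]  P^+=[0.5989 0.2158; 0.2158 0.9179]
step 2: x^-=[-3.6285, -3.2921]  P^-=[0.9531 0.4344; 0.4344 1.1279]  H_jac=[0.1371 -0.1512]  S=[0.3957]  K=[0.1644; -0.2803]  nu=[0.2048]  x^+=[-3.5948, -3.3495]  P^+=[0.9424 0.4527; 0.4527 1.0968]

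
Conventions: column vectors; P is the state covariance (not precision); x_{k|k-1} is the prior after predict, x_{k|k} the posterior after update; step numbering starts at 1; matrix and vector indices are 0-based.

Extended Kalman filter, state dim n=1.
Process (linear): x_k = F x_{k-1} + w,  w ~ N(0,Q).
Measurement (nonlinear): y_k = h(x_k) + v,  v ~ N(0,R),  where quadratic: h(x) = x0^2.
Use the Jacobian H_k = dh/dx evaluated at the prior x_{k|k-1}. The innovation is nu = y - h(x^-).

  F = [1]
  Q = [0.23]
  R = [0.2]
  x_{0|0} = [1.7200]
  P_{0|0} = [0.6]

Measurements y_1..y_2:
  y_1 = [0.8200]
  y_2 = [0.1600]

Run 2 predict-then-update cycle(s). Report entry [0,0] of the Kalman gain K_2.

step 1: x^-=[1.7200]  P^-=[0.8300]  H_jac=[3.4400]  S=[10.0219]  K=[0.2849]  nu=[-2.1384]  x^+=[1.1108]  P^+=[0.0166]
step 2: x^-=[1.1108]  P^-=[0.2466]  H_jac=[2.2216]  S=[1.4169]  K=[0.3866]  nu=[-1.0738]  x^+=[0.6956]  P^+=[0.0348]

K[0,0] = 0.3866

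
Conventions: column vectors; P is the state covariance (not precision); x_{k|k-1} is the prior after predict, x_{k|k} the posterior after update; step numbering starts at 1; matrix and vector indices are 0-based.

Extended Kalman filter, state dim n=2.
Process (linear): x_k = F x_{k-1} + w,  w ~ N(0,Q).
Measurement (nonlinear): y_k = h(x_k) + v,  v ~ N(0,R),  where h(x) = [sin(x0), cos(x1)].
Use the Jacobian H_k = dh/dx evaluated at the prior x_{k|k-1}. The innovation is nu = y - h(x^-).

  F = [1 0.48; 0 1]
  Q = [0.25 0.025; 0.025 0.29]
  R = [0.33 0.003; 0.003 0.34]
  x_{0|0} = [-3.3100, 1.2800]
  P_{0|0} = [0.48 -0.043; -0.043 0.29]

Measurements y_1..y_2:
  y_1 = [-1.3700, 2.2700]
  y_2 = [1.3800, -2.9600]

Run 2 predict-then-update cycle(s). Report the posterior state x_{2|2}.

x_post = [-3.3782, 0.1107]

step 1: x^-=[-2.6956, 1.2800]  P^-=[0.7555 0.1212; 0.1212 0.5800]  H_jac=[-0.9022 0.0000; 0.0000 -0.9580]  S=[0.9450 0.1078; 0.1078 0.8723]  K=[-0.7162 -0.0446; -0.0437 -0.6316]  nu=[-0.9386, 1.9833]  x^+=[-2.1118, 0.0684]  P^+=[0.2621 0.0181; 0.0181 0.2243]
step 2: x^-=[-2.0790, 0.0684]  P^-=[0.5812 0.1507; 0.1507 0.5143]  H_jac=[-0.4866 0.0000; 0.0000 -0.0684]  S=[0.4676 0.0080; 0.0080 0.3424]  K=[-0.6045 -0.0159; -0.1552 -0.0990]  nu=[2.2536, -3.9577]  x^+=[-3.3782, 0.1107]  P^+=[0.4101 0.1058; 0.1058 0.4994]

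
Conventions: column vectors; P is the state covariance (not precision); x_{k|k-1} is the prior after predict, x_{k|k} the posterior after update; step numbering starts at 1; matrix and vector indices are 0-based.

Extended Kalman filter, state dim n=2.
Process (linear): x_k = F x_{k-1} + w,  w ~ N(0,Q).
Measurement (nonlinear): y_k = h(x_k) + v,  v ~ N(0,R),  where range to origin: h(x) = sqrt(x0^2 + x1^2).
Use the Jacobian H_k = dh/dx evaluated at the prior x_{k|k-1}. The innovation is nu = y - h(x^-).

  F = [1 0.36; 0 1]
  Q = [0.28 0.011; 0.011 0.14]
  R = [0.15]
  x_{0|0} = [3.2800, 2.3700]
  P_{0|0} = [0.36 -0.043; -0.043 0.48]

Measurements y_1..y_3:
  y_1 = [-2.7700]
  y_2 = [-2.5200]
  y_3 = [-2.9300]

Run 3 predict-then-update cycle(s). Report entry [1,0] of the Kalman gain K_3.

K[1,0] = 0.5488

step 1: x^-=[4.1332, 2.3700]  P^-=[0.6712 0.1408; 0.1408 0.6200]  H_jac=[0.8675 0.4974]  S=[0.9301]  K=[0.7014; 0.4629]  nu=[-7.5345]  x^+=[-1.1514, -1.1178]  P^+=[0.2137 -0.1612; -0.1612 0.4207]
step 2: x^-=[-1.5538, -1.1178]  P^-=[0.4322 0.0013; 0.0013 0.5607]  H_jac=[-0.8118 -0.5840]  S=[0.6272]  K=[-0.5605; -0.5237]  nu=[-4.4341]  x^+=[0.9316, 1.2043]  P^+=[0.2351 -0.1828; -0.1828 0.3887]
step 3: x^-=[1.3651, 1.2043]  P^-=[0.4338 -0.0319; -0.0319 0.5287]  H_jac=[0.7499 0.6616]  S=[0.5937]  K=[0.5124; 0.5488]  nu=[-4.7504]  x^+=[-1.0691, -1.4027]  P^+=[0.2780 -0.1989; -0.1989 0.3499]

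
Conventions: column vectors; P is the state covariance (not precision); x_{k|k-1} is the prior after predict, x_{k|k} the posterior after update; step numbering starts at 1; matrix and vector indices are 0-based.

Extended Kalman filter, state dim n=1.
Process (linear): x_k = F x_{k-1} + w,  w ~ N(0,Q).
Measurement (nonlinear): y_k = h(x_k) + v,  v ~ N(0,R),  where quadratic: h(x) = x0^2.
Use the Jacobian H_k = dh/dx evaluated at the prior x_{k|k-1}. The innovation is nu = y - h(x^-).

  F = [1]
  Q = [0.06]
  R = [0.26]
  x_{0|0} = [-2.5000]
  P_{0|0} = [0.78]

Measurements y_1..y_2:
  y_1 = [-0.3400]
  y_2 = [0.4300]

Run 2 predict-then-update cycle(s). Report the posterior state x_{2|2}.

x_post = [-0.9429]

step 1: x^-=[-2.5000]  P^-=[0.8400]  H_jac=[-5.0000]  S=[21.2600]  K=[-0.1976]  nu=[-6.5900]  x^+=[-1.1981]  P^+=[0.0103]
step 2: x^-=[-1.1981]  P^-=[0.0703]  H_jac=[-2.3962]  S=[0.6635]  K=[-0.2538]  nu=[-1.0055]  x^+=[-0.9429]  P^+=[0.0275]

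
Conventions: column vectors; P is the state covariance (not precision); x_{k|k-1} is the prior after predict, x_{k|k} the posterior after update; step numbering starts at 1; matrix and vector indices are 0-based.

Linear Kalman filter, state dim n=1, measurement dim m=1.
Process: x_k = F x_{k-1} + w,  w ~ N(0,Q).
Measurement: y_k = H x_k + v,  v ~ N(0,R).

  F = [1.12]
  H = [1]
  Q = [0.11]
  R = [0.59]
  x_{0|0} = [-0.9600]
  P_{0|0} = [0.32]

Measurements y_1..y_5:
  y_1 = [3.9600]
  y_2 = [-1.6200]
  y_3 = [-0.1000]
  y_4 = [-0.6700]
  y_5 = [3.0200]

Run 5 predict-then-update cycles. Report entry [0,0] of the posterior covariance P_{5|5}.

step 1: x^-=[-1.0752]  P^-=[0.5114]  S=[1.1014]  K=[0.4643]  nu=[5.0352]  x^+=[1.2628]  P^+=[0.2739]
step 2: x^-=[1.4143]  P^-=[0.4536]  S=[1.0436]  K=[0.4347]  nu=[-3.0343]  x^+=[0.0954]  P^+=[0.2565]
step 3: x^-=[0.1068]  P^-=[0.4317]  S=[1.0217]  K=[0.4225]  nu=[-0.2068]  x^+=[0.0194]  P^+=[0.2493]
step 4: x^-=[0.0218]  P^-=[0.4227]  S=[1.0127]  K=[0.4174]  nu=[-0.6918]  x^+=[-0.2670]  P^+=[0.2463]
step 5: x^-=[-0.2990]  P^-=[0.4189]  S=[1.0089]  K=[0.4152]  nu=[3.3190]  x^+=[1.0791]  P^+=[0.2450]

P_post[0,0] = 0.2450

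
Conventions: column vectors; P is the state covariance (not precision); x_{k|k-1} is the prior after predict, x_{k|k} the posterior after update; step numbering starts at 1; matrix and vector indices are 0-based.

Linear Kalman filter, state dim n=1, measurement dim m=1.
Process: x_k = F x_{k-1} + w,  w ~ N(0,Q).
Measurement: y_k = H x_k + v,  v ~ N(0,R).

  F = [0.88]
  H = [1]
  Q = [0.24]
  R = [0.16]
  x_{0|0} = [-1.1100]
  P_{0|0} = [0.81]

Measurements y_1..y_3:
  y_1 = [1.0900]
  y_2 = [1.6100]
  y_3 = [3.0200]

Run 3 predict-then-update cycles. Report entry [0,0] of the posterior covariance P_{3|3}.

P_post[0,0] = 0.1072

step 1: x^-=[-0.9768]  P^-=[0.8673]  S=[1.0273]  K=[0.8442]  nu=[2.0668]  x^+=[0.7681]  P^+=[0.1351]
step 2: x^-=[0.6759]  P^-=[0.3446]  S=[0.5046]  K=[0.6829]  nu=[0.9341]  x^+=[1.3138]  P^+=[0.1093]
step 3: x^-=[1.1562]  P^-=[0.3246]  S=[0.4846]  K=[0.6698]  nu=[1.8638]  x^+=[2.4046]  P^+=[0.1072]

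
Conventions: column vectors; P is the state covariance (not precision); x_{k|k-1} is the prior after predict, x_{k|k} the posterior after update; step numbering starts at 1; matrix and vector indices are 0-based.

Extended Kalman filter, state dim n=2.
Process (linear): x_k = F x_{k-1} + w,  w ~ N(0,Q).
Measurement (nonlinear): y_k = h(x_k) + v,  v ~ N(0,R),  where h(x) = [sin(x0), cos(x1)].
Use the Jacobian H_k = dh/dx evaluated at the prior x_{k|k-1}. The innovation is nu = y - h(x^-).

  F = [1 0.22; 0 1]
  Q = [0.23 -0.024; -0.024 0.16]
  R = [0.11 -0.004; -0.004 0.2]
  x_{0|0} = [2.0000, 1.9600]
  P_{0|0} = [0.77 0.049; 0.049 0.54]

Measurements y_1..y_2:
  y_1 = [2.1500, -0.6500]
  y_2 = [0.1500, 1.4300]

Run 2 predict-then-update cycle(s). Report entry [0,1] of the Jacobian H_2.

H_jac[0,1] = 0.0000

step 1: x^-=[2.4312, 1.9600]  P^-=[1.0477 0.1438; 0.1438 0.7000]  H_jac=[-0.7581 0.0000; 0.0000 -0.9252]  S=[0.7121 0.0969; 0.0969 0.7992]  K=[-1.1110 -0.0318; -0.0436 -0.8051]  nu=[1.4979, -0.2705]  x^+=[0.7757, 2.1125]  P^+=[0.1610 0.0021; 0.0021 0.1738]
step 2: x^-=[1.2404, 2.1125]  P^-=[0.4004 0.0163; 0.0163 0.3338]  H_jac=[0.3244 0.0000; 0.0000 -0.8568]  S=[0.1521 -0.0085; -0.0085 0.4451]  K=[0.8528 -0.0151; -0.0013 -0.6427]  nu=[-0.7959, 1.9456]  x^+=[0.5323, 0.8631]  P^+=[0.2894 0.0075; 0.0075 0.1500]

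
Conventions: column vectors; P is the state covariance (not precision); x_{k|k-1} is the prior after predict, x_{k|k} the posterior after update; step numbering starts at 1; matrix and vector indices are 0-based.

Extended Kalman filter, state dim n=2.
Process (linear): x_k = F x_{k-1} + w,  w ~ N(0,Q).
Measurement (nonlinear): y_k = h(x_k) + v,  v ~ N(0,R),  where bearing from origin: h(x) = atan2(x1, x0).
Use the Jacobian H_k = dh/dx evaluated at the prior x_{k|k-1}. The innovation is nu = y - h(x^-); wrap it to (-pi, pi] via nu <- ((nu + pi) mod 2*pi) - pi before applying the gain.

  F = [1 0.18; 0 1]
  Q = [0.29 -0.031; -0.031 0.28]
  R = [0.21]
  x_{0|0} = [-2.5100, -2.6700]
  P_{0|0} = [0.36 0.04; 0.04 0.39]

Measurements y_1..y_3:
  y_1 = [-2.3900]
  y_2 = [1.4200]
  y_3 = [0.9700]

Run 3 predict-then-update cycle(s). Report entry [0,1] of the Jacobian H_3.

step 1: x^-=[-2.9906, -2.6700]  P^-=[0.6770 0.0792; 0.0792 0.6700]  H_jac=[0.1661 -0.1861]  S=[0.2470]  K=[0.3957; -0.4515]  nu=[0.0228]  x^+=[-2.9816, -2.6803]  P^+=[0.6384 0.1233; 0.1233 0.6197]
step 2: x^-=[-3.4640, -2.6803]  P^-=[0.9928 0.2039; 0.2039 0.8997]  H_jac=[0.1397 -0.1806]  S=[0.2484]  K=[0.4102; -0.5393]  nu=[-2.3801]  x^+=[-4.4404, -1.3968]  P^+=[0.9510 0.2588; 0.2588 0.8274]
step 3: x^-=[-4.6918, -1.3968]  P^-=[1.3610 0.3768; 0.3768 1.1074]  H_jac=[0.0583 -0.1958]  S=[0.2485]  K=[0.0224; -0.7842]  nu=[-2.4609]  x^+=[-4.7469, 0.5331]  P^+=[1.3609 0.3811; 0.3811 0.9546]

H_jac[0,1] = -0.1958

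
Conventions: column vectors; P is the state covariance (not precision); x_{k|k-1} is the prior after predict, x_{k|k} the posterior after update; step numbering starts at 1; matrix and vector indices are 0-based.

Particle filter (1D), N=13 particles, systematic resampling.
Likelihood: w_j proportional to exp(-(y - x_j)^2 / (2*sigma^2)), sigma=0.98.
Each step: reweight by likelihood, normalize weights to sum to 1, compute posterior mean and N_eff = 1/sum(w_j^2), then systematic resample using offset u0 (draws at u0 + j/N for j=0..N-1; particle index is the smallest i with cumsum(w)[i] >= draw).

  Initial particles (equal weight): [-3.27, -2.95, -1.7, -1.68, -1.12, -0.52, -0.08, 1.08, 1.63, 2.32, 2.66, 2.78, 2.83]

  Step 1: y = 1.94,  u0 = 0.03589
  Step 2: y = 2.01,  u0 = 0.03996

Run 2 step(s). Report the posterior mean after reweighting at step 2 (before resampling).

step 1: w=[0.0000, 0.0000, 0.0002, 0.0002, 0.0016, 0.0088, 0.0246, 0.1403, 0.1961, 0.1913, 0.1574, 0.1428, 0.1365]  mean=2.1081  Neff=6.2791  idx=[7, 7, 8, 8, 8, 9, 9, 10, 10, 11, 11, 12, 12]
step 2: w=[0.0610, 0.0610, 0.0888, 0.0888, 0.0888, 0.0911, 0.0911, 0.0768, 0.0768, 0.0703, 0.0703, 0.0675, 0.0675]  mean=2.1705  Neff=12.7358  idx=[0, 1, 2, 3, 4, 5, 6, 7, 8, 9, 10, 11, 12]

post_mean = 2.1705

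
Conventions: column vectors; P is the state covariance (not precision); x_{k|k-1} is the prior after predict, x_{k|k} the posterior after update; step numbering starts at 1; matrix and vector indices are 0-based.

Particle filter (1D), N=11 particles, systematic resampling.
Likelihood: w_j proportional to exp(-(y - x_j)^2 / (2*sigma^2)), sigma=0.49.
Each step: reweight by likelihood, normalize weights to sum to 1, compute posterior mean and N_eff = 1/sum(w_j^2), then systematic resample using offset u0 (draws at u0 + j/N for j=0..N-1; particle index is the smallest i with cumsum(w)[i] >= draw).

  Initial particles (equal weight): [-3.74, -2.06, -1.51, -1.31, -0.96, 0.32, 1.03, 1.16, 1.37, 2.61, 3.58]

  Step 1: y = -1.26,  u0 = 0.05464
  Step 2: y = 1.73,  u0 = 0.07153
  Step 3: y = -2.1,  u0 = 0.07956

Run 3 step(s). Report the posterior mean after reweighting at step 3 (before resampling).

post_mean = -0.9600

step 1: w=[0.0000, 0.0888, 0.2955, 0.3348, 0.2790, 0.0019, 0.0000, 0.0000, 0.0000, 0.0000, 0.0000]  mean=-1.3350  Neff=3.5066  idx=[1, 2, 2, 2, 3, 3, 3, 3, 4, 4, 4]
step 2: w=[0.0000, 0.0004, 0.0004, 0.0004, 0.0050, 0.0050, 0.0050, 0.0050, 0.3263, 0.3263, 0.3263]  mean=-0.9676  Neff=3.1300  idx=[8, 8, 8, 8, 9, 9, 9, 10, 10, 10, 10]
step 3: w=[0.0909, 0.0909, 0.0909, 0.0909, 0.0909, 0.0909, 0.0909, 0.0909, 0.0909, 0.0909, 0.0909]  mean=-0.9600  Neff=11.0000  idx=[0, 1, 2, 3, 4, 5, 6, 7, 8, 9, 10]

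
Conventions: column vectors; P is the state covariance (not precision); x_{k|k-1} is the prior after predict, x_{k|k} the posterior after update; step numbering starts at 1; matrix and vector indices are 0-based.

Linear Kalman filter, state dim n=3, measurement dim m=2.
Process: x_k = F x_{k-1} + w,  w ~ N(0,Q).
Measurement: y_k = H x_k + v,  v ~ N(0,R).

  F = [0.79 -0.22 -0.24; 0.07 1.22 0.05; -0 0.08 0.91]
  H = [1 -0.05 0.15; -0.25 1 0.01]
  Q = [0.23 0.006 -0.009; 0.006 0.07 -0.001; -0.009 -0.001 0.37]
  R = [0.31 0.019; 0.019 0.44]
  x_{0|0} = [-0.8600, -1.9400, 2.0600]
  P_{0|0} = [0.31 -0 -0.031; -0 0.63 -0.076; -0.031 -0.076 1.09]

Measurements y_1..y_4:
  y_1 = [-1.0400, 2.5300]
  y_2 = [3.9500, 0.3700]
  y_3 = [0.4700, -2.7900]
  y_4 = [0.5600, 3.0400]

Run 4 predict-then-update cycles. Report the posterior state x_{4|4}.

step 1: x^-=[-0.7470, -2.3240, 1.7194]  P^-=[0.5205 -0.1366 -0.2638; -0.1366 1.0024 0.0234; -0.2638 0.0234 1.2656]  S=[0.7956 -0.2869; -0.2869 1.5452]  K=[0.5896 -0.0649; 0.0125 0.6733; -0.0756 0.0520]  nu=[-0.6671, 4.6501]  x^+=[-1.4419, 0.7987, 2.0116]  P^+=[0.2154 0.0386 -0.2129; 0.0386 0.3066 -0.0443; -0.2129 -0.0443 1.2546]
step 2: x^-=[-1.7976, 0.9740, 1.8944]  P^-=[0.5141 -0.0341 -0.4293; -0.0341 0.5302 0.0233; -0.4293 0.0233 1.4045]  S=[0.7314 -0.1532; -0.1532 1.0222]  K=[0.6020 -0.0731; 0.0334 0.5323; -0.2796 0.0996]  nu=[5.5121, -1.0724]  x^+=[1.5990, 0.5871, 0.2463]  P^+=[0.2302 0.0397 -0.2864; 0.0397 0.2452 -0.0464; -0.2864 -0.0464 1.3286]
step 3: x^-=[1.0749, 0.8405, 0.2711]  P^-=[0.5520 -0.0178 -0.4967; -0.0178 0.4386 0.0137; -0.4967 0.0137 1.4650]  S=[0.7486 -0.1411; -0.1411 0.9249]  K=[0.6242 -0.0786; 0.0411 0.4854; -0.3498 0.1115]  nu=[-0.6036, -3.3645]  x^+=[0.9628, -0.8175, 0.1070]  P^+=[0.2407 0.0406 -0.3114; 0.0406 0.2250 -0.0489; -0.3114 -0.0489 1.3509]
step 4: x^-=[0.9147, -0.9246, 0.0320]  P^-=[0.5678 -0.0110 -0.5186; -0.0110 0.4082 0.0083; -0.5186 0.0083 1.4830]  S=[0.7576 -0.1368; -0.1368 0.8921]  K=[0.6330 -0.0802; 0.0446 0.4676; -0.3708 0.1144]  nu=[-0.4058, 4.1930]  x^+=[0.3215, 1.0179, 0.6621]  P^+=[0.2446 0.0411 -0.3186; 0.0411 0.2174 -0.0499; -0.3186 -0.0499 1.3556]

x_post = [0.3215, 1.0179, 0.6621]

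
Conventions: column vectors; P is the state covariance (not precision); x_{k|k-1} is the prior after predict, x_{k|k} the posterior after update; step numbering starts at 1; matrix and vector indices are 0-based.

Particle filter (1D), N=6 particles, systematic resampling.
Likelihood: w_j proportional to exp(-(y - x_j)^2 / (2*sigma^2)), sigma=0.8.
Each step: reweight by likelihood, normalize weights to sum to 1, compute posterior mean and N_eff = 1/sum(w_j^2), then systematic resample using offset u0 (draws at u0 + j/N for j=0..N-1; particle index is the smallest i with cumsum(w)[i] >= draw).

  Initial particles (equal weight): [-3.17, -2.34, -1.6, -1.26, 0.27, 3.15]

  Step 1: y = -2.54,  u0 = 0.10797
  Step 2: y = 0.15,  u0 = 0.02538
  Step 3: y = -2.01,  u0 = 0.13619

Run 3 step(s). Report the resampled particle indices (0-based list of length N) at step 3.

resampled_idx = [0, 1, 2, 3, 4, 5]

step 1: w=[0.2952, 0.3902, 0.2018, 0.1119, 0.0008, 0.0000]  mean=-2.3126  Neff=3.4170  idx=[0, 0, 1, 1, 2, 3]
step 2: w=[0.0006, 0.0006, 0.0247, 0.0247, 0.2864, 0.6631]  mean=-1.4129  Neff=1.9124  idx=[2, 4, 5, 5, 5, 5]
step 3: w=[0.2100, 0.2005, 0.1474, 0.1474, 0.1474, 0.1474]  mean=-1.5550  Neff=5.8416  idx=[0, 1, 2, 3, 4, 5]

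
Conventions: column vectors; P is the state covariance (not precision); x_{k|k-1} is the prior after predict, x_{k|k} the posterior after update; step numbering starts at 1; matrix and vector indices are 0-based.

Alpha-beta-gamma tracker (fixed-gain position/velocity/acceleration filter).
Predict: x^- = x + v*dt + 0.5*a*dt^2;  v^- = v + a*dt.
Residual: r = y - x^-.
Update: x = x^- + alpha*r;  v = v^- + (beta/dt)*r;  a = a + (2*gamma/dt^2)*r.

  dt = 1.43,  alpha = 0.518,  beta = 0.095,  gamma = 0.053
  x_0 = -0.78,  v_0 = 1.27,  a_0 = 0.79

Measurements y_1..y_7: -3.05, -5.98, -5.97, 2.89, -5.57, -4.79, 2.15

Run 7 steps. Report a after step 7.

a_post = -0.5203

step 1: x_pred=1.8438  r=-4.8938  x^+=-0.6912  v^+=2.0746  a^+=0.5363
step 2: x_pred=2.8238  r=-8.8038  x^+=-1.7365  v^+=2.2567  a^+=0.0800
step 3: x_pred=1.5722  r=-7.5422  x^+=-2.3346  v^+=1.8699  a^+=-0.3110
step 4: x_pred=0.0214  r=2.8686  x^+=1.5073  v^+=1.6158  a^+=-0.1623
step 5: x_pred=3.6520  r=-9.2220  x^+=-1.1250  v^+=0.7711  a^+=-0.6403
step 6: x_pred=-0.6771  r=-4.1129  x^+=-2.8076  v^+=-0.4179  a^+=-0.8535
step 7: x_pred=-4.2778  r=6.4278  x^+=-0.9482  v^+=-1.2114  a^+=-0.5203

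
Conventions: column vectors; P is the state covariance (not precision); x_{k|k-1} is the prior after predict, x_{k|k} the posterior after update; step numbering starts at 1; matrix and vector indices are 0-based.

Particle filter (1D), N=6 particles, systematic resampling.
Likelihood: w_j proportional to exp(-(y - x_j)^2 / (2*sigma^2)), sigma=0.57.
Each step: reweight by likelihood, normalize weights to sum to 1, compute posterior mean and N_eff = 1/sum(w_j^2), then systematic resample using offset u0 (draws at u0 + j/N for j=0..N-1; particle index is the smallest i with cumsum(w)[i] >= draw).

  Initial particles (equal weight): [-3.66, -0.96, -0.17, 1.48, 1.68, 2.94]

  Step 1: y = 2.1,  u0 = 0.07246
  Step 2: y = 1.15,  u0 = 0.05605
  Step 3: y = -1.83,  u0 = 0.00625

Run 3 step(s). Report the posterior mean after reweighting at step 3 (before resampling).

post_mean = 1.5018

step 1: w=[0.0000, 0.0000, 0.0002, 0.3347, 0.4609, 0.2042]  mean=1.8699  Neff=2.7310  idx=[3, 3, 4, 4, 4, 5]
step 2: w=[0.2320, 0.2320, 0.1780, 0.1780, 0.1780, 0.0020]  mean=1.5897  Neff=4.9333  idx=[0, 0, 1, 2, 3, 4]
step 3: w=[0.2969, 0.2969, 0.2969, 0.0364, 0.0364, 0.0364]  mean=1.5018  Neff=3.7245  idx=[0, 0, 1, 1, 2, 2]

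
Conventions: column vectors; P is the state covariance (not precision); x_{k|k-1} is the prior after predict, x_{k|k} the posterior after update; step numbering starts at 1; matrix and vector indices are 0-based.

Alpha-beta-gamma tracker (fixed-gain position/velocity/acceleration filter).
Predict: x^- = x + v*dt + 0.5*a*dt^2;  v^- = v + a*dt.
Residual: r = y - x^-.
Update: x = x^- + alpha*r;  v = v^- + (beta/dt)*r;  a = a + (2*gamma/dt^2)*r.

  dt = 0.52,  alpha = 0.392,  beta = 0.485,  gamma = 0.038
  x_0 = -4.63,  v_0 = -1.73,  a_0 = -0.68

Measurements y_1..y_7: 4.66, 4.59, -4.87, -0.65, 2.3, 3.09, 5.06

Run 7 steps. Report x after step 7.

x_post = 2.4603

step 1: x_pred=-5.6215  r=10.2815  x^+=-1.5912  v^+=7.5059  a^+=2.2098
step 2: x_pred=2.6107  r=1.9793  x^+=3.3866  v^+=10.5011  a^+=2.7661
step 3: x_pred=9.2211  r=-14.0911  x^+=3.6974  v^+=-1.2032  a^+=-1.1944
step 4: x_pred=2.9103  r=-3.5603  x^+=1.5146  v^+=-5.1449  a^+=-2.1951
step 5: x_pred=-1.4575  r=3.7575  x^+=0.0154  v^+=-2.7818  a^+=-1.1390
step 6: x_pred=-1.5851  r=4.6751  x^+=0.2476  v^+=0.9864  a^+=0.1750
step 7: x_pred=0.7841  r=4.2759  x^+=2.4603  v^+=5.0654  a^+=1.3768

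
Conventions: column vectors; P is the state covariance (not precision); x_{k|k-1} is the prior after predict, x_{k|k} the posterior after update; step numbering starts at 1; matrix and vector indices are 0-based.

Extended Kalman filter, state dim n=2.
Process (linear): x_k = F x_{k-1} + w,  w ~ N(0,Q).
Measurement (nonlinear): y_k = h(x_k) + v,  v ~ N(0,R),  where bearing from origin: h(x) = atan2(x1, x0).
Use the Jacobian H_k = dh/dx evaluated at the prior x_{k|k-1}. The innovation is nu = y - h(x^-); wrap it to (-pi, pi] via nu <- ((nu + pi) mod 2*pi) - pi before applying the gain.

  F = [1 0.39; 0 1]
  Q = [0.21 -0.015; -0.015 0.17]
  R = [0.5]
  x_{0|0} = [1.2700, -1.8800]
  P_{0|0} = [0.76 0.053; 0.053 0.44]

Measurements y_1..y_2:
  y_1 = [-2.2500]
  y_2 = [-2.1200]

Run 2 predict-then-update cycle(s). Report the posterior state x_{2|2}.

x_post = [-1.0221, -2.1016]

step 1: x^-=[0.5368, -1.8800]  P^-=[1.0783 0.2096; 0.2096 0.6100]  H_jac=[0.4918 0.1404]  S=[0.8018]  K=[0.6981; 0.2354]  nu=[-0.9573]  x^+=[-0.1315, -2.1054]  P^+=[0.6875 0.0778; 0.0778 0.5656]
step 2: x^-=[-0.9526, -2.1054]  P^-=[1.0442 0.2834; 0.2834 0.7356]  H_jac=[0.3943 -0.1784]  S=[0.6459]  K=[0.5592; -0.0302]  nu=[-0.1243]  x^+=[-1.0221, -2.1016]  P^+=[0.8423 0.2943; 0.2943 0.7350]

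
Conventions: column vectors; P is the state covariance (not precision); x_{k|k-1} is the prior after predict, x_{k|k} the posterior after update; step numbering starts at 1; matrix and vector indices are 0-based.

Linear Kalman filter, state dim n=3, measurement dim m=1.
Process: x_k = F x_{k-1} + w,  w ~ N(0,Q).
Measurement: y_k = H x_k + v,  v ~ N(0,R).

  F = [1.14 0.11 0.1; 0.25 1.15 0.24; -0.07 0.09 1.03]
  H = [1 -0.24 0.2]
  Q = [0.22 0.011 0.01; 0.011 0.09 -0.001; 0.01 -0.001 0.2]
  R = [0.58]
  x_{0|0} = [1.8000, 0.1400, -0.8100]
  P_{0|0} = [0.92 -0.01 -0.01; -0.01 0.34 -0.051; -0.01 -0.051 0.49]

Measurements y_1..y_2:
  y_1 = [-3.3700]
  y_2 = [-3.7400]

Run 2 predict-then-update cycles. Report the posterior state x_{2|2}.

step 1: x^-=[1.9864, 0.4166, -0.9477]  P^-=[1.4187 0.3044 -0.0284; 0.3044 0.5903 0.0759; -0.0284 0.0759 0.7192]  S=[1.8967]  K=[0.7065; 0.0938; 0.0512]  nu=[-5.0669]  x^+=[-1.5932, -0.0586, -1.2073]  P^+=[0.4721 0.1787 -0.0971; 0.1787 0.5736 0.0668; -0.0971 0.0668 0.7142]
step 2: x^-=[-1.9434, -0.7555, -1.1373]  P^-=[0.8717 0.4549 -0.0366; 0.4549 1.0472 0.2735; -0.0366 0.2735 0.9888]  S=[1.2923]  K=[0.5844; 0.1998; 0.0739]  nu=[-1.7504]  x^+=[-2.9664, -1.1053, -1.2667]  P^+=[0.4304 0.3040 -0.0924; 0.3040 0.9956 0.2544; -0.0924 0.2544 0.9818]

x_post = [-2.9664, -1.1053, -1.2667]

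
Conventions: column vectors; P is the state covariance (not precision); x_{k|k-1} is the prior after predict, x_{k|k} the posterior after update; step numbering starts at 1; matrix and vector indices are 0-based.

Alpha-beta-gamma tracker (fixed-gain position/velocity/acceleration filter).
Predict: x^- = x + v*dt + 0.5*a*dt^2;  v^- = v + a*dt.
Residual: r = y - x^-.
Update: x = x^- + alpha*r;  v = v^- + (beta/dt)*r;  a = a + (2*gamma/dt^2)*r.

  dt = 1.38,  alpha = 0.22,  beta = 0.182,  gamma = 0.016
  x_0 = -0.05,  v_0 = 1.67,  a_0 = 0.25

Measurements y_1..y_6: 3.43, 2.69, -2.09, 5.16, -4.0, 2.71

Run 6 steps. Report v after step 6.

step 1: x_pred=2.4926  r=0.9374  x^+=2.6989  v^+=2.1386  a^+=0.2658
step 2: x_pred=5.9032  r=-3.2132  x^+=5.1963  v^+=2.0816  a^+=0.2118
step 3: x_pred=8.2705  r=-10.3605  x^+=5.9912  v^+=1.0074  a^+=0.0377
step 4: x_pred=7.4173  r=-2.2573  x^+=6.9207  v^+=0.7617  a^+=-0.0003
step 5: x_pred=7.9716  r=-11.9716  x^+=5.3379  v^+=-0.8175  a^+=-0.2014
step 6: x_pred=4.0179  r=-1.3079  x^+=3.7301  v^+=-1.2680  a^+=-0.2234

v_post = -1.2680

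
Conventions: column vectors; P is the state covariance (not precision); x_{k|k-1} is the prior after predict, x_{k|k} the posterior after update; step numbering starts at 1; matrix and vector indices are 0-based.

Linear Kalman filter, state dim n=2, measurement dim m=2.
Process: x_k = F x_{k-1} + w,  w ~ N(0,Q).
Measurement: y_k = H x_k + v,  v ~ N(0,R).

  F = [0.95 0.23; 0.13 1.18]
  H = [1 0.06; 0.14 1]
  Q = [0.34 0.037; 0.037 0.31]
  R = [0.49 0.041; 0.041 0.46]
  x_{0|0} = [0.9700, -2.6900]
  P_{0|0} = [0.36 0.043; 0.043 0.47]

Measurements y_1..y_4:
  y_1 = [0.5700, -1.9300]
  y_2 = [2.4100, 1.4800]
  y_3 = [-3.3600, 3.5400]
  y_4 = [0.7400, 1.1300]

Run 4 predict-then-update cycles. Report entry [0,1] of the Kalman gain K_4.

step 1: x^-=[0.3028, -3.0481]  P^-=[0.7086 0.2585; 0.2585 0.9837]  S=[1.2331 0.4599; 0.4599 1.5300]  K=[0.5631 0.0645; 0.0100 0.6636]  nu=[0.4501, 1.0757]  x^+=[0.6257, -2.3298]  P^+=[0.2777 0.0139; 0.0139 0.3037]
step 2: x^-=[0.0585, -2.6678]  P^-=[0.6128 0.1697; 0.1697 0.7419]  S=[1.1258 0.3424; 0.3424 1.2614]  K=[0.5360 0.0570; 0.0062 0.6053]  nu=[2.5115, 4.1396]  x^+=[1.6409, -0.1466]  P^+=[0.2643 0.0112; 0.0112 0.2771]
step 3: x^-=[1.5251, 0.0403]  P^-=[0.5981 0.1578; 0.1578 0.7038]  S=[1.1096 0.3260; 0.3260 1.2197]  K=[0.5311 0.0560; 0.0058 0.5936]  nu=[-4.8875, 3.2862]  x^+=[-0.8866, 1.9624]  P^+=[0.2619 0.0109; 0.0109 0.2718]
step 4: x^-=[-0.3909, 2.2004]  P^-=[0.5955 0.1556; 0.1556 0.6962]  S=[1.1067 0.3231; 0.3231 1.2114]  K=[0.5302 0.0559; 0.0058 0.5911]  nu=[0.9989, -1.0157]  x^+=[0.0820, 1.6058]  P^+=[0.2614 0.0108; 0.0108 0.2706]

K[0,1] = 0.0559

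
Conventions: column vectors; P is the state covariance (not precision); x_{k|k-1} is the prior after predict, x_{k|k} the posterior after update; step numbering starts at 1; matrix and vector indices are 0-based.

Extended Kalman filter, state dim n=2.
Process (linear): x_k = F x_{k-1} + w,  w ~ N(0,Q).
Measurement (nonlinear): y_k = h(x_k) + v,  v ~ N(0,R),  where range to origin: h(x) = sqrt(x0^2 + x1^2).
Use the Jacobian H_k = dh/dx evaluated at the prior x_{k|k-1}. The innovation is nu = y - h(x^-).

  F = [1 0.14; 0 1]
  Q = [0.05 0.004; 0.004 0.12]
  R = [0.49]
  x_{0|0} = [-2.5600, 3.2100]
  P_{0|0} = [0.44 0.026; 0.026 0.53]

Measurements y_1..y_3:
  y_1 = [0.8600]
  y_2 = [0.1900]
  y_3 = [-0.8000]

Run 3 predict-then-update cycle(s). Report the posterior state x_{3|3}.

x_post = [-0.4385, 0.4288]

step 1: x^-=[-2.1106, 3.2100]  P^-=[0.5077 0.1042; 0.1042 0.6500]  H_jac=[-0.5494 0.8356]  S=[1.0014]  K=[-0.1916; 0.4852]  nu=[-2.9817]  x^+=[-1.5394, 1.7633]  P^+=[0.4709 0.1973; 0.1973 0.4143]
step 2: x^-=[-1.2925, 1.7633]  P^-=[0.5843 0.2593; 0.2593 0.5343]  H_jac=[-0.5912 0.8065]  S=[0.7945]  K=[-0.1716; 0.3494]  nu=[-1.9962]  x^+=[-0.9500, 1.0657]  P^+=[0.5609 0.3069; 0.3069 0.4373]
step 3: x^-=[-0.8008, 1.0657]  P^-=[0.7054 0.3721; 0.3721 0.5573]  H_jac=[-0.6007 0.7995]  S=[0.7433]  K=[-0.1698; 0.2986]  nu=[-2.1331]  x^+=[-0.4385, 0.4288]  P^+=[0.6839 0.4098; 0.4098 0.4910]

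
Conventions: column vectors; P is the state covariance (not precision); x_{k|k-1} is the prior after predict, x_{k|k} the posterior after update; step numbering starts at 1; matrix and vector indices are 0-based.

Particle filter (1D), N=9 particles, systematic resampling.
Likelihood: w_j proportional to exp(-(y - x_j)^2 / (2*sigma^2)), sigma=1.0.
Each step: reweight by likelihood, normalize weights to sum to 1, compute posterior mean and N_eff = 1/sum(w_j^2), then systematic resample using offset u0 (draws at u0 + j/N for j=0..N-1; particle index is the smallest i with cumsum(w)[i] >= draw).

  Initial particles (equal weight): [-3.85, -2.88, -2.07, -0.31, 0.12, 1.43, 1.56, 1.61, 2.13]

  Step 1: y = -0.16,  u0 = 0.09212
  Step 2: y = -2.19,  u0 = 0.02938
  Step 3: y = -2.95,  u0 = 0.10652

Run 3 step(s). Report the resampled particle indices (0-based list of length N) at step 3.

step 1: w=[0.0004, 0.0084, 0.0551, 0.3376, 0.3282, 0.0964, 0.0778, 0.0713, 0.0248]  mean=0.2217  Neff=4.0677  idx=[3, 3, 3, 4, 4, 4, 5, 6, 8]
step 2: w=[0.2363, 0.2363, 0.2363, 0.0960, 0.0960, 0.0960, 0.0020, 0.0012, 0.0001]  mean=-0.1802  Neff=5.1259  idx=[0, 0, 1, 1, 2, 2, 2, 4, 5]
step 3: w=[0.1318, 0.1318, 0.1318, 0.1318, 0.1318, 0.1318, 0.1318, 0.0386, 0.0386]  mean=-0.2768  Neff=8.0242  idx=[0, 1, 2, 3, 4, 5, 5, 6, 8]

resampled_idx = [0, 1, 2, 3, 4, 5, 5, 6, 8]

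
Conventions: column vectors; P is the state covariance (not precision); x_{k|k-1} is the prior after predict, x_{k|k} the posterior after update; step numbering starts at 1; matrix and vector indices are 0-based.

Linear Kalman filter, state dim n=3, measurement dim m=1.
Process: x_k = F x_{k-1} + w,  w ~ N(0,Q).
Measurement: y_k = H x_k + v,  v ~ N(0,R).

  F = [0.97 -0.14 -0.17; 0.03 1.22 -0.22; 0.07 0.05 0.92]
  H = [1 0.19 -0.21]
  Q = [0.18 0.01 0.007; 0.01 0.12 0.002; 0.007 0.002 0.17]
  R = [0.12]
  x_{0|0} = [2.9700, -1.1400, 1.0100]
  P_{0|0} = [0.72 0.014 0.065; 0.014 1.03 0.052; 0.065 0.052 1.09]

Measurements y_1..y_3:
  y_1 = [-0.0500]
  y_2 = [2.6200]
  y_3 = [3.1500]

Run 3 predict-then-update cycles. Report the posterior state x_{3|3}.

step 1: x^-=[2.8688, -1.5239, 1.0801]  P^-=[0.8864 -0.1111 -0.0712; -0.1111 1.6787 -0.0945; -0.0712 -0.0945 1.1119]  S=[1.1112]  K=[0.7921; 0.2049; -0.2903]  nu=[-2.4024]  x^+=[0.9658, -2.0162, 1.7776]  P^+=[0.1892 -0.2915 0.1844; -0.2915 1.6320 -0.0284; 0.1844 -0.0284 1.0183]
step 2: x^-=[0.9169, -2.8219, 1.6022]  P^-=[0.4364 -0.6041 0.0041; -0.6041 2.5900 -0.1587; 0.0041 -0.1587 1.0560]  S=[0.4778]  K=[0.6712; -0.1647; -0.5186]  nu=[2.5757]  x^+=[2.6458, -3.2460, 0.2665]  P^+=[0.2211 -0.5513 0.1705; -0.5513 2.5771 -0.1995; 0.1705 -0.1995 0.9275]
step 3: x^-=[2.9756, -3.9394, 0.2681]  P^-=[0.5494 -1.0412 0.0151; -1.0412 4.0653 -0.2957; 0.0151 -0.2957 0.9623]  S=[0.4802]  K=[0.7255; -0.4304; -0.5064]  nu=[0.9792]  x^+=[3.6860, -4.3608, -0.2278]  P^+=[0.2966 -0.8912 0.1915; -0.8912 3.9764 -0.4003; 0.1915 -0.4003 0.8391]

x_post = [3.6860, -4.3608, -0.2278]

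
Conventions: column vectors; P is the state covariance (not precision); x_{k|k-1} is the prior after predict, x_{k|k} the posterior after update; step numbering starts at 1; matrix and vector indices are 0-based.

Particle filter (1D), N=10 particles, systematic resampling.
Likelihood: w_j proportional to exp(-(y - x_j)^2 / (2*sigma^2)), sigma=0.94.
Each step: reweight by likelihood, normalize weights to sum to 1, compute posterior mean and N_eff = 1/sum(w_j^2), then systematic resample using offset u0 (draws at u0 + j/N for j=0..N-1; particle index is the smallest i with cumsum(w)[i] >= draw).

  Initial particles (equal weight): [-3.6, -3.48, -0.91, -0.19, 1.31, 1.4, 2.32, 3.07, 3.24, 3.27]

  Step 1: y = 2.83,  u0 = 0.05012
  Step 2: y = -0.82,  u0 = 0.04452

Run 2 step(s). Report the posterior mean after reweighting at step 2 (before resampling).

post_mean = 1.4189

step 1: w=[0.0000, 0.0000, 0.0001, 0.0014, 0.0640, 0.0744, 0.2042, 0.2290, 0.2151, 0.2120]  mean=2.7543  Neff=5.1299  idx=[4, 6, 6, 7, 7, 7, 8, 8, 9, 9]
step 2: w=[0.9007, 0.0443, 0.0443, 0.0022, 0.0022, 0.0022, 0.0010, 0.0010, 0.0009, 0.0009]  mean=1.4189  Neff=1.2266  idx=[0, 0, 0, 0, 0, 0, 0, 0, 0, 1]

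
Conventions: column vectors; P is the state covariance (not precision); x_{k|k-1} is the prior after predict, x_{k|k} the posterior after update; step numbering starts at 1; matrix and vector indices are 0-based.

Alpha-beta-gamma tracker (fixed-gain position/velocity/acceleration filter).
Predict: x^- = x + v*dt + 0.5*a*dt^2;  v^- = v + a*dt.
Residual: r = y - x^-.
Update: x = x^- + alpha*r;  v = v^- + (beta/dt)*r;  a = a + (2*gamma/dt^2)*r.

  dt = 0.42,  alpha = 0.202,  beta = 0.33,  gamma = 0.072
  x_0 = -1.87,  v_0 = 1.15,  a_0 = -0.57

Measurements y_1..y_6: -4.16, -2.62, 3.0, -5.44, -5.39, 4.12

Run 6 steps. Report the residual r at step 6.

step 1: x_pred=-1.4373  r=-2.7227  x^+=-1.9873  v^+=-1.2287  a^+=-2.7926
step 2: x_pred=-2.7496  r=0.1296  x^+=-2.7234  v^+=-2.2997  a^+=-2.6868
step 3: x_pred=-3.9263  r=6.9263  x^+=-2.5272  v^+=2.0139  a^+=2.9673
step 4: x_pred=-1.4196  r=-4.0204  x^+=-2.2318  v^+=0.1013  a^+=-0.3146
step 5: x_pred=-2.2170  r=-3.1730  x^+=-2.8579  v^+=-2.5239  a^+=-2.9049
step 6: x_pred=-4.1742  r=8.2942  x^+=-2.4987  v^+=2.7729  a^+=3.8659

resid = 8.2942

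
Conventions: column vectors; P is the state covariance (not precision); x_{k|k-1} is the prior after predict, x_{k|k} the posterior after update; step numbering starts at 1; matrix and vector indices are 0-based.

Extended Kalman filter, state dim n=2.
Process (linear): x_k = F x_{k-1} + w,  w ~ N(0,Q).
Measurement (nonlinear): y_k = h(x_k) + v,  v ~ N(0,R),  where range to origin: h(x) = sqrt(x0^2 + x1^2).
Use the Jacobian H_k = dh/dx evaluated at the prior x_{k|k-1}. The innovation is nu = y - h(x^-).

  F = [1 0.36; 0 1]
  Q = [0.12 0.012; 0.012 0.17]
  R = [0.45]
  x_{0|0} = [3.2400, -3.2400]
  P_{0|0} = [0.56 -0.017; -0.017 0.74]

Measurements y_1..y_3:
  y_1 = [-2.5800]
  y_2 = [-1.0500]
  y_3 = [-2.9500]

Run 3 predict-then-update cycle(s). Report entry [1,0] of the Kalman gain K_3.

step 1: x^-=[2.0736, -3.2400]  P^-=[0.7637 0.2614; 0.2614 0.9100]  H_jac=[0.5391 -0.8423]  S=[1.0801]  K=[0.1773; -0.5792]  nu=[-6.4267]  x^+=[0.9342, 0.4821]  P^+=[0.7297 0.3723; 0.3723 0.5477]
step 2: x^-=[1.1078, 0.4821]  P^-=[1.1888 0.5815; 0.5815 0.7177]  H_jac=[0.9169 0.3990]  S=[1.9893]  K=[0.6646; 0.4120]  nu=[-2.2582]  x^+=[-0.3929, -0.4482]  P^+=[0.3101 0.0368; 0.0368 0.3800]
step 3: x^-=[-0.5543, -0.4482]  P^-=[0.5059 0.1856; 0.1856 0.5500]  H_jac=[-0.7776 -0.6288]  S=[1.1549]  K=[-0.4417; -0.4245]  nu=[-3.6629]  x^+=[1.0635, 1.1065]  P^+=[0.2806 -0.0309; -0.0309 0.3420]

K[1,0] = -0.4245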